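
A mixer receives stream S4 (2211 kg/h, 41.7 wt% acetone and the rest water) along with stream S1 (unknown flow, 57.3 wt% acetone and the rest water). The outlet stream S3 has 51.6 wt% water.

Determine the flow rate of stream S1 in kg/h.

1664 kg/h

Let S1 be the unknown flow. Total out = 2211 + S1.
water balance: 1289 + 0.427·S1 = 0.516·(2211 + S1)
(0.427 − 0.516)·S1 = 0.516×2211 − 1289 = -148.14
S1 = -148.14 / -0.089 = 1664.5 kg/h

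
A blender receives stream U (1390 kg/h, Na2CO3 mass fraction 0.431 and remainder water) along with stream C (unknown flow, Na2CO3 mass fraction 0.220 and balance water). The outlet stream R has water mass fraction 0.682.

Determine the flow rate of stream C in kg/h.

Let C be the unknown flow. Total out = 1390 + C.
water balance: 790.91 + 0.780·C = 0.682·(1390 + C)
(0.780 − 0.682)·C = 0.682×1390 − 790.91 = 157.07
C = 157.07 / 0.098 = 1602.8 kg/h

1603 kg/h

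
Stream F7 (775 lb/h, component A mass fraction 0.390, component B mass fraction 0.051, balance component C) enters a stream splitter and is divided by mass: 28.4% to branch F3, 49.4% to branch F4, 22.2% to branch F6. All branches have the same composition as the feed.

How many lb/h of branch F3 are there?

Branch F3 flow = 0.284×775 = 220.1 lb/h.

220.1 lb/h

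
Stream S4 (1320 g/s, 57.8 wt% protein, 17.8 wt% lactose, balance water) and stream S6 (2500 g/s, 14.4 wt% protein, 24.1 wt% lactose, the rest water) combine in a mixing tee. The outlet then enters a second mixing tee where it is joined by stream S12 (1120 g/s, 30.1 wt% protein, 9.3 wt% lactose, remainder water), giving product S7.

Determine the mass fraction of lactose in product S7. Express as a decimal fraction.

0.191

Overall, product flow = 4940 g/s.
lactose in = 1320×0.178 + 2500×0.241 + 1120×0.093 = 941.62 g/s.
lactose fraction in S7 = 0.191.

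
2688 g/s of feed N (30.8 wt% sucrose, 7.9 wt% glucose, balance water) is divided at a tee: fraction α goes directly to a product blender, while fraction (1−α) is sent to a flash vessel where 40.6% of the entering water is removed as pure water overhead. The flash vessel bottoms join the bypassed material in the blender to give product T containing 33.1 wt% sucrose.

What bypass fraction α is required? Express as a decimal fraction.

All 2688×0.308 = 827.9 g/s of sucrose reaches T, so T = 827.9/0.331 = 2501.2 g/s and vapour = 186.78 g/s.
The evaporator receives (1−α)·2688 of feed at 0.613 water and removes 0.406 of that water:
0.406×0.613×(1−α)×2688 = 186.78
(1−α) = 186.78/668.98 = 0.2792;  α = 0.7208.

0.721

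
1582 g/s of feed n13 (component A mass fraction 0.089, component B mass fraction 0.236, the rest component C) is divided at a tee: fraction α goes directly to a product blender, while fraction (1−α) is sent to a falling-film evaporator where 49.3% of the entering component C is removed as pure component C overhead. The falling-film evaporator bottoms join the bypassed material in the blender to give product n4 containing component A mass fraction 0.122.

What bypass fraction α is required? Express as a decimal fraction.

0.187

All 1582×0.089 = 140.8 g/s of component A reaches n4, so n4 = 140.8/0.122 = 1154.1 g/s and vapour = 427.92 g/s.
The evaporator receives (1−α)·1582 of feed at 0.675 component C and removes 0.493 of that component C:
0.493×0.675×(1−α)×1582 = 427.92
(1−α) = 427.92/526.45 = 0.8128;  α = 0.1872.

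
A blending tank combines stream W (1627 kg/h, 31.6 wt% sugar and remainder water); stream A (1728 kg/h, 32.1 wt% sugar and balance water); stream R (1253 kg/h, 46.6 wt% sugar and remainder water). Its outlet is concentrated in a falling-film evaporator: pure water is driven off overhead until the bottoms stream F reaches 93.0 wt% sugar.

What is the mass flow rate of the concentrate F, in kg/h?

1777 kg/h

sugar entering = 1627×0.316 + 1728×0.321 + 1253×0.466 = 1652.7 kg/h.
All sugar reports to F, so F = 1652.7/0.930 = 1777.1 kg/h.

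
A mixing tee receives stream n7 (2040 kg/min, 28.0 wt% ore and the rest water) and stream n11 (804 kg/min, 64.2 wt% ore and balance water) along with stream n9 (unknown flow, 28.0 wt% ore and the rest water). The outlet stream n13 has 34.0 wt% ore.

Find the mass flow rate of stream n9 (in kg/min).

2007 kg/min

Let n9 be the unknown flow. Total out = 2844 + n9.
ore balance: 1087.4 + 0.280·n9 = 0.340·(2844 + n9)
(0.280 − 0.340)·n9 = 0.340×2844 − 1087.4 = -120.41
n9 = -120.41 / -0.060 = 2006.8 kg/min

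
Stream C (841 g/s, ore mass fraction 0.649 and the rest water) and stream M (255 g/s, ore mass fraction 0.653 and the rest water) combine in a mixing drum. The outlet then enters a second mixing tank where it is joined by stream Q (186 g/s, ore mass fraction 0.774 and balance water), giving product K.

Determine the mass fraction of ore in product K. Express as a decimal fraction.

0.668

Overall, product flow = 1282 g/s.
ore in = 841×0.649 + 255×0.653 + 186×0.774 = 856.29 g/s.
ore fraction in K = 0.668.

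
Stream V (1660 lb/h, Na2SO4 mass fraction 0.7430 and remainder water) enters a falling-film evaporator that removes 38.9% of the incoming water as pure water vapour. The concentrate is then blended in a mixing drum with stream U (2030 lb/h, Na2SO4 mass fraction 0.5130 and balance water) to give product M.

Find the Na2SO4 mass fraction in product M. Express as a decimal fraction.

0.6455

Vapour removed = 0.389×0.257×1660 = 165.96 lb/h; concentrate = 1494 lb/h.
Na2SO4 reaching the mixer = 1233.4 (from concentrate) + 2030×0.513 = 2274.8 lb/h.
Product flow = 1494 + 2030 = 3524 lb/h; Na2SO4 fraction = 0.6455.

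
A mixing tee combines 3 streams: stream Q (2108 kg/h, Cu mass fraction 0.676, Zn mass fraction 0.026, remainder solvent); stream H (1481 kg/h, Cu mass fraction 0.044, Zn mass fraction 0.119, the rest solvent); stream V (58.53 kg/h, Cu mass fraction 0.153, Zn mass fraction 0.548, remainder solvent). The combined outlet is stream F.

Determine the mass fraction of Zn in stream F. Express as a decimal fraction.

Total flow out = 2108 + 1481 + 58.53 = 3647.5 kg/h.
Zn in = 2108×0.026 + 1481×0.119 + 58.53×0.548 = 263.12 kg/h.
Zn mass fraction in F = 263.12/3647.5 = 0.072.

0.072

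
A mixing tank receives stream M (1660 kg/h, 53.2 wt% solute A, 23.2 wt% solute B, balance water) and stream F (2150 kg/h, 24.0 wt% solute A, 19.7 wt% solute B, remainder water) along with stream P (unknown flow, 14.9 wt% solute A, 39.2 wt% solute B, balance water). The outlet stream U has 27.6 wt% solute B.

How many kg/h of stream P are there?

Let P be the unknown flow. Total out = 3810 + P.
solute B balance: 808.67 + 0.392·P = 0.276·(3810 + P)
(0.392 − 0.276)·P = 0.276×3810 − 808.67 = 242.89
P = 242.89 / 0.116 = 2093.9 kg/h

2094 kg/h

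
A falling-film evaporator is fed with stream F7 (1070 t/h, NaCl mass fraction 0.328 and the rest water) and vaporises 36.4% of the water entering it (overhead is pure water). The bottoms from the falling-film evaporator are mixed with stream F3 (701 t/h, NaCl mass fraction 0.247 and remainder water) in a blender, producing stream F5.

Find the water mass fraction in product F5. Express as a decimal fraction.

0.653

Vapour removed = 0.364×0.672×1070 = 261.73 t/h; concentrate = 808.27 t/h.
water reaching the mixer = 457.31 (from concentrate) + 701×0.753 = 985.16 t/h.
Product flow = 808.27 + 701 = 1509.3 t/h; water fraction = 0.653.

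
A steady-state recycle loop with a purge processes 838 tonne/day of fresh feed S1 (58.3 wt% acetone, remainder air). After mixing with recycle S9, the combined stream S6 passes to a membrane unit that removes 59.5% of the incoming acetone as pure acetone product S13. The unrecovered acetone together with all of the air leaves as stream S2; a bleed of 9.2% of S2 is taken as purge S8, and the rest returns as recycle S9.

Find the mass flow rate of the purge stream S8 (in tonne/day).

air enters only via S1 and leaves only via the purge: 838×0.417 = 0.092×(air in S2), and the membrane unit passes all air, so air in S6 = air in S2 = 3798.3 tonne/day.
acetone in S6: m_A = 838×0.583 + (1−0.092)·(1−0.595)·m_A, so m_A = 488.55/0.6323 = 772.71 tonne/day.
S2 = (1−0.595)×772.71 + 3798.3 = 4111.3 tonne/day.
Purge S8 = 0.092×4111.3 = 378.24 tonne/day.

378.2 tonne/day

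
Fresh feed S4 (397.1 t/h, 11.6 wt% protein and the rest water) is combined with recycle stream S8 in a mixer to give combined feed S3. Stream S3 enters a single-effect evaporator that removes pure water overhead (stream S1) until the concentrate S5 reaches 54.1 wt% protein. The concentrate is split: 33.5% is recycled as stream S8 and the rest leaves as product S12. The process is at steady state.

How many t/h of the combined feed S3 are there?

440 t/h

Overall protein balance (none leaves overhead): protein in fresh feed = protein in product, i.e. 397.1×0.116 = (1−0.335)·S5·0.541.
S5 = 46.064/(0.541×0.665) = 128.04 t/h.
Recycle S8 = 0.335×128.04 = 42.893 t/h.
Combined feed S3 = 397.1 + 42.893 = 439.99 t/h.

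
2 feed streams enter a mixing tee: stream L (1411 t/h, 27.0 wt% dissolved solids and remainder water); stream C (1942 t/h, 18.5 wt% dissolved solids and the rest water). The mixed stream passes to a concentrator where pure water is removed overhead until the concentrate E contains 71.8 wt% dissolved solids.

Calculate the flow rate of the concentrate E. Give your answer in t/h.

dissolved solids entering = 1411×0.270 + 1942×0.185 = 740.24 t/h.
All dissolved solids reports to E, so E = 740.24/0.718 = 1031 t/h.

1031 t/h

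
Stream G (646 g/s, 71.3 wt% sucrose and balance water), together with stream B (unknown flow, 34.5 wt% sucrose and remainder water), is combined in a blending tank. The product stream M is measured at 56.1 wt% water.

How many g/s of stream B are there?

Let B be the unknown flow. Total out = 646 + B.
water balance: 185.4 + 0.655·B = 0.561·(646 + B)
(0.655 − 0.561)·B = 0.561×646 − 185.4 = 177
B = 177 / 0.094 = 1883 g/s

1883 g/s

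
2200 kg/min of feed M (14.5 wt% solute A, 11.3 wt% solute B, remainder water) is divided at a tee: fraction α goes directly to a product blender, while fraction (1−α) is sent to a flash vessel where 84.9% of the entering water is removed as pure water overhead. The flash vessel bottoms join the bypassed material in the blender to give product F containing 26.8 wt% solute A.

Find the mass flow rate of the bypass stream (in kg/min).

All 2200×0.145 = 319 kg/min of solute A reaches F, so F = 319/0.268 = 1190.3 kg/min and vapour = 1009.7 kg/min.
The evaporator receives (1−α)·2200 of feed at 0.742 water and removes 0.849 of that water:
0.849×0.742×(1−α)×2200 = 1009.7
(1−α) = 1009.7/1385.9 = 0.7285;  α = 0.2715.
Bypass flow = 0.2715×2200 = 597.19 kg/min.

597.2 kg/min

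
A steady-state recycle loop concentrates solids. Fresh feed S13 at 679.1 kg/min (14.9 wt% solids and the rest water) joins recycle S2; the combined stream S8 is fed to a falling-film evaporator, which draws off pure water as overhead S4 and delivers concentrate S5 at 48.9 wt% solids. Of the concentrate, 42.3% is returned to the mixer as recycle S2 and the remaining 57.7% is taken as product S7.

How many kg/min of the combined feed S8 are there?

Overall solids balance (none leaves overhead): solids in fresh feed = solids in product, i.e. 679.1×0.149 = (1−0.423)·S5·0.489.
S5 = 101.19/(0.489×0.577) = 358.62 kg/min.
Recycle S2 = 0.423×358.62 = 151.7 kg/min.
Combined feed S8 = 679.1 + 151.7 = 830.8 kg/min.

830.8 kg/min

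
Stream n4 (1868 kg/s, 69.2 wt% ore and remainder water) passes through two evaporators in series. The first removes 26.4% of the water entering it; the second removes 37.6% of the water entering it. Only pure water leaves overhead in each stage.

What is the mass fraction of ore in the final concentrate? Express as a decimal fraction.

water in feed = 1868×0.308 = 575.34 kg/s.
After stage 1: water left = (1−0.264)×575.34 = 423.45; stream total = 1716.1 kg/s.
After stage 2: water left = (1−0.376)×423.45 = 264.23; final concentrate = 1556.9 kg/s.
ore fraction = 1292.7/1556.9 = 0.830.

0.830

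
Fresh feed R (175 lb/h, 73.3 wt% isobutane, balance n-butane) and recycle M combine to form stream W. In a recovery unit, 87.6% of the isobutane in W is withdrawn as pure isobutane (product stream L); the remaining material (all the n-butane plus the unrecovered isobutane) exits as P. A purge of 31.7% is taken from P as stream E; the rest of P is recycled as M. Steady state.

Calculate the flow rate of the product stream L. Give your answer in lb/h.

isobutane in W: m_A = 175×0.733 + (1−0.317)·(1−0.876)·m_A, so m_A = 128.28/0.9153 = 140.14 lb/h.
Product L = 0.876×140.14 = 122.77 lb/h.

122.8 lb/h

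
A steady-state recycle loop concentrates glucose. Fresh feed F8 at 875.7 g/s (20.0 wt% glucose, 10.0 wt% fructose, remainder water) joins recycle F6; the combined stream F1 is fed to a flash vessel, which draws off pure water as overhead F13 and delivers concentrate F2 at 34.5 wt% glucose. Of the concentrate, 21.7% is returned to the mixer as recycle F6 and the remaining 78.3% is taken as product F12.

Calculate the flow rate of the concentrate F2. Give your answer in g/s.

Overall glucose balance (none leaves overhead): glucose in fresh feed = glucose in product, i.e. 875.7×0.200 = (1−0.217)·F2·0.345.
F2 = 175.14/(0.345×0.783) = 648.34 g/s.

648.3 g/s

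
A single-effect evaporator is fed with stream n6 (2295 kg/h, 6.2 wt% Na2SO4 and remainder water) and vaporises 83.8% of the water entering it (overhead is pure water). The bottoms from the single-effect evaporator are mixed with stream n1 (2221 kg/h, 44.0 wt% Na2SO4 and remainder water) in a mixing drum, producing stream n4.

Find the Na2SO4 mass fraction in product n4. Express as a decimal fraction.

0.4128

Vapour removed = 0.838×0.938×2295 = 1804 kg/h; concentrate = 491.03 kg/h.
Na2SO4 reaching the mixer = 142.29 (from concentrate) + 2221×0.440 = 1119.5 kg/h.
Product flow = 491.03 + 2221 = 2712 kg/h; Na2SO4 fraction = 0.4128.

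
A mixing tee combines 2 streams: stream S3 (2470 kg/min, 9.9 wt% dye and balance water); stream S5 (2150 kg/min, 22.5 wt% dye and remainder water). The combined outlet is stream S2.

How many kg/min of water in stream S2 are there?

water out = water in = 2470×0.901 + 2150×0.775 = 3891.7 kg/min.

3892 kg/min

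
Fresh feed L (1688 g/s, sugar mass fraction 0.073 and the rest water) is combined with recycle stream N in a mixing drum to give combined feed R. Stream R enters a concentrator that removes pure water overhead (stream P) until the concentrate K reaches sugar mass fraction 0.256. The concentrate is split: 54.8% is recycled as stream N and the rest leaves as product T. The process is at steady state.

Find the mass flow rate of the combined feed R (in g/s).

Overall sugar balance (none leaves overhead): sugar in fresh feed = sugar in product, i.e. 1688×0.073 = (1−0.548)·K·0.256.
K = 123.22/(0.256×0.452) = 1064.9 g/s.
Recycle N = 0.548×1064.9 = 583.58 g/s.
Combined feed R = 1688 + 583.58 = 2271.6 g/s.

2272 g/s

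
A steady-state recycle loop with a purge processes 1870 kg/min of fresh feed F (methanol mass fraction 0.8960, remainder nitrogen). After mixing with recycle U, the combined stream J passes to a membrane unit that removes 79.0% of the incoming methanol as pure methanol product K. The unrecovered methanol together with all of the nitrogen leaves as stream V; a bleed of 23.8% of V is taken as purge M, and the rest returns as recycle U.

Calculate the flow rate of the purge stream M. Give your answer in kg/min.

nitrogen enters only via F and leaves only via the purge: 1870×0.104 = 0.238×(nitrogen in V), and the membrane unit passes all nitrogen, so nitrogen in J = nitrogen in V = 817.14 kg/min.
methanol in J: m_A = 1870×0.896 + (1−0.238)·(1−0.790)·m_A, so m_A = 1675.5/0.8400 = 1994.7 kg/min.
V = (1−0.790)×1994.7 + 817.14 = 1236 kg/min.
Purge M = 0.238×1236 = 294.18 kg/min.

294.2 kg/min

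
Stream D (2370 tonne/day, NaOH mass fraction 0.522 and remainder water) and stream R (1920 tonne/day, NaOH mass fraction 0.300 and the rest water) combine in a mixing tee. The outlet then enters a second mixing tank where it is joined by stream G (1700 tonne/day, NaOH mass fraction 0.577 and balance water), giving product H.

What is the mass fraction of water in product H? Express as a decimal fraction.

0.534

Overall, product flow = 5990 tonne/day.
water in = 2370×0.478 + 1920×0.700 + 1700×0.423 = 3196 tonne/day.
water fraction in H = 0.534.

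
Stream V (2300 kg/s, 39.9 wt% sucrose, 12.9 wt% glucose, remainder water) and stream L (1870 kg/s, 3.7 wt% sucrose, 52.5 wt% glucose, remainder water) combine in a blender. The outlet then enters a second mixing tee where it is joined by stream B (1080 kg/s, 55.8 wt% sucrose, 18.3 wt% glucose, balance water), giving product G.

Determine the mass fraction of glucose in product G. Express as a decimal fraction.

0.281

Overall, product flow = 5250 kg/s.
glucose in = 2300×0.129 + 1870×0.525 + 1080×0.183 = 1476.1 kg/s.
glucose fraction in G = 0.281.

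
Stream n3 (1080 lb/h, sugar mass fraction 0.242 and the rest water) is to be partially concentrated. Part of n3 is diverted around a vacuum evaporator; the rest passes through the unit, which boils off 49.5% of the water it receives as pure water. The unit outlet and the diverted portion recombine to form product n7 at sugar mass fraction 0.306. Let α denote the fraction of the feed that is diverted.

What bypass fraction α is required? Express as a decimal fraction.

0.443

All 1080×0.242 = 261.36 lb/h of sugar reaches n7, so n7 = 261.36/0.306 = 854.12 lb/h and vapour = 225.88 lb/h.
The evaporator receives (1−α)·1080 of feed at 0.758 water and removes 0.495 of that water:
0.495×0.758×(1−α)×1080 = 225.88
(1−α) = 225.88/405.23 = 0.5574;  α = 0.4426.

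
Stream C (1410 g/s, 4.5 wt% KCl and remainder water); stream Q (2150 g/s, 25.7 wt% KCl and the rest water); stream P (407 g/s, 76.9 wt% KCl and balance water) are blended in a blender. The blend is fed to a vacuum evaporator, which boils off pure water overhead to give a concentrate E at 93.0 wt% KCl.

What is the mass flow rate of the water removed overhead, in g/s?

KCl entering = 1410×0.045 + 2150×0.257 + 407×0.769 = 928.98 g/s.
All KCl reports to E, so E = 928.98/0.930 = 998.91 g/s.
Total feed = 3967 g/s; overhead = 3967 − 998.91 = 2968.1 g/s.

2968 g/s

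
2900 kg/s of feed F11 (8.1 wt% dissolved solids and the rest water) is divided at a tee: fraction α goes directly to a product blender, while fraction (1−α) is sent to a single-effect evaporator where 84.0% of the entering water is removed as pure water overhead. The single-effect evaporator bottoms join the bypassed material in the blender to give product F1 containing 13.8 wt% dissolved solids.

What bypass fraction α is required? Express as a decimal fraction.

All 2900×0.081 = 234.9 kg/s of dissolved solids reaches F1, so F1 = 234.9/0.138 = 1702.2 kg/s and vapour = 1197.8 kg/s.
The evaporator receives (1−α)·2900 of feed at 0.919 water and removes 0.840 of that water:
0.840×0.919×(1−α)×2900 = 1197.8
(1−α) = 1197.8/2238.7 = 0.5351;  α = 0.4649.

0.465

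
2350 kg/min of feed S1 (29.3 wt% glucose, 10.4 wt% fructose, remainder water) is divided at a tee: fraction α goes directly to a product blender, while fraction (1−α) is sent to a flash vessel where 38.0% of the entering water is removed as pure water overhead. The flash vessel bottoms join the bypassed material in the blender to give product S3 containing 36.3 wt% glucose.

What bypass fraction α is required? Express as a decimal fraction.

All 2350×0.293 = 688.55 kg/min of glucose reaches S3, so S3 = 688.55/0.363 = 1896.8 kg/min and vapour = 453.17 kg/min.
The evaporator receives (1−α)·2350 of feed at 0.603 water and removes 0.380 of that water:
0.380×0.603×(1−α)×2350 = 453.17
(1−α) = 453.17/538.48 = 0.8416;  α = 0.1584.

0.158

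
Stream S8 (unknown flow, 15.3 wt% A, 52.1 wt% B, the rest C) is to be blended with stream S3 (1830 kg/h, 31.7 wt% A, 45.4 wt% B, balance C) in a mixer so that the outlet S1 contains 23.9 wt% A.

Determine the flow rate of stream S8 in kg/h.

Let S8 be the unknown flow. Total out = 1830 + S8.
A balance: 580.11 + 0.153·S8 = 0.239·(1830 + S8)
(0.153 − 0.239)·S8 = 0.239×1830 − 580.11 = -142.74
S8 = -142.74 / -0.086 = 1659.8 kg/h

1660 kg/h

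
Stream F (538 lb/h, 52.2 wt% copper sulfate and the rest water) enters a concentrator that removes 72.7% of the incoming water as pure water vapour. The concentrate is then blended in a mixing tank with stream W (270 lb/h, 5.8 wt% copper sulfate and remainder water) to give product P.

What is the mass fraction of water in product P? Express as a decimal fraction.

0.523

Vapour removed = 0.727×0.478×538 = 186.96 lb/h; concentrate = 351.04 lb/h.
water reaching the mixer = 70.206 (from concentrate) + 270×0.942 = 324.55 lb/h.
Product flow = 351.04 + 270 = 621.04 lb/h; water fraction = 0.523.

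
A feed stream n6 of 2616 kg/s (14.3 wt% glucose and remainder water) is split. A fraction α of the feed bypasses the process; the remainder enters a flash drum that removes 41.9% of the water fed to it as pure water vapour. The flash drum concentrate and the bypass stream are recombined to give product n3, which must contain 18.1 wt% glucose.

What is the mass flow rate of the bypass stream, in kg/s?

1087 kg/s

All 2616×0.143 = 374.09 kg/s of glucose reaches n3, so n3 = 374.09/0.181 = 2066.8 kg/s and vapour = 549.22 kg/s.
The evaporator receives (1−α)·2616 of feed at 0.857 water and removes 0.419 of that water:
0.419×0.857×(1−α)×2616 = 549.22
(1−α) = 549.22/939.36 = 0.5847;  α = 0.4153.
Bypass flow = 0.4153×2616 = 1086.5 kg/s.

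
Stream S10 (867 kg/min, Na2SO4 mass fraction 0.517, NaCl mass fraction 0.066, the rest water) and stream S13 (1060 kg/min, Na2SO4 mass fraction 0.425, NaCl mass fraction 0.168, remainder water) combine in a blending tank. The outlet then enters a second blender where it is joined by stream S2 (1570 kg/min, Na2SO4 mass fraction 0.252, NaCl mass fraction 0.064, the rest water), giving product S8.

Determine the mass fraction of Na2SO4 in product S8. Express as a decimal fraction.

Overall, product flow = 3497 kg/min.
Na2SO4 in = 867×0.517 + 1060×0.425 + 1570×0.252 = 1294.4 kg/min.
Na2SO4 fraction in S8 = 0.370.

0.370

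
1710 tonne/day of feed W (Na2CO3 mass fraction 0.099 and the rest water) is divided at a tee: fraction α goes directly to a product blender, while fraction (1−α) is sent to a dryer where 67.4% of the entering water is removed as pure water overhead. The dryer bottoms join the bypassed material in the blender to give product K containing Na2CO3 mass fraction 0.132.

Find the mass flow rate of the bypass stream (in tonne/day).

1006 tonne/day

All 1710×0.099 = 169.29 tonne/day of Na2CO3 reaches K, so K = 169.29/0.132 = 1282.5 tonne/day and vapour = 427.5 tonne/day.
The evaporator receives (1−α)·1710 of feed at 0.901 water and removes 0.674 of that water:
0.674×0.901×(1−α)×1710 = 427.5
(1−α) = 427.5/1038.4 = 0.4117;  α = 0.5883.
Bypass flow = 0.5883×1710 = 1006 tonne/day.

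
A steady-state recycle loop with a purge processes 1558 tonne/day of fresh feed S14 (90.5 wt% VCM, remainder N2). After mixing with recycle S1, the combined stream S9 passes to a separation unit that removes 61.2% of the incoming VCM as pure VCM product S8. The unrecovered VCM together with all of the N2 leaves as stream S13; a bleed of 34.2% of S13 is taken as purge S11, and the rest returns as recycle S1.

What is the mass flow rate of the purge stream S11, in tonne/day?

N2 enters only via S14 and leaves only via the purge: 1558×0.095 = 0.342×(N2 in S13), and the separation unit passes all N2, so N2 in S9 = N2 in S13 = 432.78 tonne/day.
VCM in S9: m_A = 1558×0.905 + (1−0.342)·(1−0.612)·m_A, so m_A = 1410/0.7447 = 1893.4 tonne/day.
S13 = (1−0.612)×1893.4 + 432.78 = 1167.4 tonne/day.
Purge S11 = 0.342×1167.4 = 399.25 tonne/day.

399.3 tonne/day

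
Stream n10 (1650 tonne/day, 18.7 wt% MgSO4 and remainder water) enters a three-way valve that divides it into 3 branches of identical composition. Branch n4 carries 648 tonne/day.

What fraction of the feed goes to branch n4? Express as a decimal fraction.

Fraction to n4 = 648/1650 = 0.3927.

0.393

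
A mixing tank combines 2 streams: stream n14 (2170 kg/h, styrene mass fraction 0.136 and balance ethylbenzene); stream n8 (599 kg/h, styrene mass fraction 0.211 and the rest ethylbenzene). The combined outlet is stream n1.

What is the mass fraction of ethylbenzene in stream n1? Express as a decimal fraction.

Total flow out = 2170 + 599 = 2769 kg/h.
ethylbenzene in = 2170×0.864 + 599×0.789 = 2347.5 kg/h.
ethylbenzene mass fraction in n1 = 2347.5/2769 = 0.848.

0.848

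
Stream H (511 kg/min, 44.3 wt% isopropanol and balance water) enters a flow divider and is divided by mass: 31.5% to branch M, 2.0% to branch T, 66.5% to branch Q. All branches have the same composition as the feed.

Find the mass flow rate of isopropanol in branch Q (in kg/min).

Branch Q total = 0.665×511 = 339.81 kg/min.
isopropanol in Q = 0.443×339.81 = 150.54 kg/min.

150.5 kg/min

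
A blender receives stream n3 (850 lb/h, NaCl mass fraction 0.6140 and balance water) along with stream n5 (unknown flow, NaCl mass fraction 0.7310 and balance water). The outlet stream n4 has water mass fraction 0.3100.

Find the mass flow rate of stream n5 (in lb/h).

Let n5 be the unknown flow. Total out = 850 + n5.
water balance: 328.1 + 0.269·n5 = 0.310·(850 + n5)
(0.269 − 0.310)·n5 = 0.310×850 − 328.1 = -64.6
n5 = -64.6 / -0.041 = 1575.6 lb/h

1576 lb/h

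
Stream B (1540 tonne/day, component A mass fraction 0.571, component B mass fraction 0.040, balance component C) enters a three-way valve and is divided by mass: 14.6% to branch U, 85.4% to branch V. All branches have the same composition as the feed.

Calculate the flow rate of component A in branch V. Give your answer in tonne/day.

751 tonne/day

Branch V total = 0.854×1540 = 1315.2 tonne/day.
component A in V = 0.571×1315.2 = 750.96 tonne/day.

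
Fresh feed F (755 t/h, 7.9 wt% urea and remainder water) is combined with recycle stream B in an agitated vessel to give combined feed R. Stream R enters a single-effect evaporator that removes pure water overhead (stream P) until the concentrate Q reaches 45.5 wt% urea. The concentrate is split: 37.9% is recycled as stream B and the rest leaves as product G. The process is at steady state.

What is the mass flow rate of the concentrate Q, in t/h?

211.1 t/h

Overall urea balance (none leaves overhead): urea in fresh feed = urea in product, i.e. 755×0.079 = (1−0.379)·Q·0.455.
Q = 59.645/(0.455×0.621) = 211.09 t/h.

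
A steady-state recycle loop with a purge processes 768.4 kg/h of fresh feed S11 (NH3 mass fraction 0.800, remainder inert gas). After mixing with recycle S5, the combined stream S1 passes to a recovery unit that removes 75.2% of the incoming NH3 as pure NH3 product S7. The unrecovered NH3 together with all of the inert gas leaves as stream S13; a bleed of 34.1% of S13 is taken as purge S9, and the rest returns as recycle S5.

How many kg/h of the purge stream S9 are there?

inert gas enters only via S11 and leaves only via the purge: 768.4×0.200 = 0.341×(inert gas in S13), and the recovery unit passes all inert gas, so inert gas in S1 = inert gas in S13 = 450.67 kg/h.
NH3 in S1: m_A = 768.4×0.800 + (1−0.341)·(1−0.752)·m_A, so m_A = 614.72/0.8366 = 734.81 kg/h.
S13 = (1−0.752)×734.81 + 450.67 = 632.91 kg/h.
Purge S9 = 0.341×632.91 = 215.82 kg/h.

215.8 kg/h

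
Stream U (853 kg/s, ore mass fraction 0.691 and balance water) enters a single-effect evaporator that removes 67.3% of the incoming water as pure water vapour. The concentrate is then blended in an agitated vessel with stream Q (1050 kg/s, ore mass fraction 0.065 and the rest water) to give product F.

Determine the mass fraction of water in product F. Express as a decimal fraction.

0.619

Vapour removed = 0.673×0.309×853 = 177.39 kg/s; concentrate = 675.61 kg/s.
water reaching the mixer = 86.19 (from concentrate) + 1050×0.935 = 1067.9 kg/s.
Product flow = 675.61 + 1050 = 1725.6 kg/s; water fraction = 0.619.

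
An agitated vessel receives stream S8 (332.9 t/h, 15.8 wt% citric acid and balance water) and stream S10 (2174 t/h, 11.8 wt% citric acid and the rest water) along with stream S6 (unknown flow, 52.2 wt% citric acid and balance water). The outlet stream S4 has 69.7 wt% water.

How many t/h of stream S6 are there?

2057 t/h

Let S6 be the unknown flow. Total out = 2506.9 + S6.
water balance: 2197.8 + 0.478·S6 = 0.697·(2506.9 + S6)
(0.478 − 0.697)·S6 = 0.697×2506.9 − 2197.8 = -450.46
S6 = -450.46 / -0.219 = 2056.9 t/h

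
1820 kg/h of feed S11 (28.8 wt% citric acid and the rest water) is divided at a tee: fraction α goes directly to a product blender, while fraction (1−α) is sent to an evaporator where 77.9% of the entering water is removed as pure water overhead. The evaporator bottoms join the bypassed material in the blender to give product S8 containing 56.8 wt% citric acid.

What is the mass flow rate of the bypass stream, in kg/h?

All 1820×0.288 = 524.16 kg/h of citric acid reaches S8, so S8 = 524.16/0.568 = 922.82 kg/h and vapour = 897.18 kg/h.
The evaporator receives (1−α)·1820 of feed at 0.712 water and removes 0.779 of that water:
0.779×0.712×(1−α)×1820 = 897.18
(1−α) = 897.18/1009.5 = 0.8888;  α = 0.1112.
Bypass flow = 0.1112×1820 = 202.43 kg/h.

202.4 kg/h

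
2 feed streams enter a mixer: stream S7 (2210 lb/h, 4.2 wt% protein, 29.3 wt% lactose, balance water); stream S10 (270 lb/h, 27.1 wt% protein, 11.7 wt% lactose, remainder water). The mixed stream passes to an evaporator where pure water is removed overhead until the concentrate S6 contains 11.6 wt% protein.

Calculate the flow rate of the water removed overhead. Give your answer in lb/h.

protein entering = 2210×0.042 + 270×0.271 = 165.99 lb/h.
All protein reports to S6, so S6 = 165.99/0.116 = 1430.9 lb/h.
Total feed = 2480 lb/h; overhead = 2480 − 1430.9 = 1049.1 lb/h.

1049 lb/h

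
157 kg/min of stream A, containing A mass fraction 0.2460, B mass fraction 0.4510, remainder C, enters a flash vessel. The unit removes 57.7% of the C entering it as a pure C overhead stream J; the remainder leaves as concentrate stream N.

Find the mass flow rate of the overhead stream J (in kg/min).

C entering = 157×0.303 = 47.571 kg/min; overhead removed = 0.577×47.571 = 27.448 kg/min.

27.45 kg/min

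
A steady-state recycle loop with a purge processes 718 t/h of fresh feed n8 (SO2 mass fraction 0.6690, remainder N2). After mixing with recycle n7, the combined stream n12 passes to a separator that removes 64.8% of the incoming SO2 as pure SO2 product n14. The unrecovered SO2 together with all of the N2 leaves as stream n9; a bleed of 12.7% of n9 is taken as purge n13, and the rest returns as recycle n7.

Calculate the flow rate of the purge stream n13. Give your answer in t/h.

N2 enters only via n8 and leaves only via the purge: 718×0.331 = 0.127×(N2 in n9), and the separator passes all N2, so N2 in n12 = N2 in n9 = 1871.3 t/h.
SO2 in n12: m_A = 718×0.669 + (1−0.127)·(1−0.648)·m_A, so m_A = 480.34/0.6927 = 693.43 t/h.
n9 = (1−0.648)×693.43 + 1871.3 = 2115.4 t/h.
Purge n13 = 0.127×2115.4 = 268.66 t/h.

268.7 t/h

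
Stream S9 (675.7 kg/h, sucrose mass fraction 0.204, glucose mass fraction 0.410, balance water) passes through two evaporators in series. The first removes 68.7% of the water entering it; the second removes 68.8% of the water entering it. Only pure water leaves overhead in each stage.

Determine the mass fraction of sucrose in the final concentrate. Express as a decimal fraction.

0.313

water in feed = 675.7×0.386 = 260.82 kg/h.
After stage 1: water left = (1−0.687)×260.82 = 81.637; stream total = 496.52 kg/h.
After stage 2: water left = (1−0.688)×81.637 = 25.471; final concentrate = 440.35 kg/h.
sucrose fraction = 137.84/440.35 = 0.313.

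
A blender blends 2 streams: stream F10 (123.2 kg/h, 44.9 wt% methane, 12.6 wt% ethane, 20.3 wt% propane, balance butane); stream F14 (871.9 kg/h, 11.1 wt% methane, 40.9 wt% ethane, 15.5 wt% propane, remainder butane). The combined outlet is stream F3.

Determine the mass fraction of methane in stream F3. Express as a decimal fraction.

0.153

Total flow out = 123.2 + 871.9 = 995.1 kg/h.
methane in = 123.2×0.449 + 871.9×0.111 = 152.1 kg/h.
methane mass fraction in F3 = 152.1/995.1 = 0.153.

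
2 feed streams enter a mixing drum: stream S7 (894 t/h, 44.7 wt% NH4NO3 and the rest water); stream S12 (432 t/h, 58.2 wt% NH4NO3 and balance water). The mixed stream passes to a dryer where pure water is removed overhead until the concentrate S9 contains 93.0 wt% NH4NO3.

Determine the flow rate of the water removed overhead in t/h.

626 t/h

NH4NO3 entering = 894×0.447 + 432×0.582 = 651.04 t/h.
All NH4NO3 reports to S9, so S9 = 651.04/0.930 = 700.05 t/h.
Total feed = 1326 t/h; overhead = 1326 − 700.05 = 625.95 t/h.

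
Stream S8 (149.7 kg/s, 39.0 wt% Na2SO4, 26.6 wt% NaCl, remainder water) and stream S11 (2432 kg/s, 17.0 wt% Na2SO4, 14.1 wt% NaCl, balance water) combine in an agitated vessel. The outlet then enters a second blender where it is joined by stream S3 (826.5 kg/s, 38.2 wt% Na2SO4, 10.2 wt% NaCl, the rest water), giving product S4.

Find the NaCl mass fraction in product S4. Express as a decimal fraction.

0.137

Overall, product flow = 3408.2 kg/s.
NaCl in = 149.7×0.266 + 2432×0.141 + 826.5×0.102 = 467.04 kg/s.
NaCl fraction in S4 = 0.137.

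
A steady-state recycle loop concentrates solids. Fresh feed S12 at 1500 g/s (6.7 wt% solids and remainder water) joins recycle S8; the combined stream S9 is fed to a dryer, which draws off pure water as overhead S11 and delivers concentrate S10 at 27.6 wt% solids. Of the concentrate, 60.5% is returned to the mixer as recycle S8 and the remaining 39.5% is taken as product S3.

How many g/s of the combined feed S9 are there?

Overall solids balance (none leaves overhead): solids in fresh feed = solids in product, i.e. 1500×0.067 = (1−0.605)·S10·0.276.
S10 = 100.5/(0.276×0.395) = 921.85 g/s.
Recycle S8 = 0.605×921.85 = 557.72 g/s.
Combined feed S9 = 1500 + 557.72 = 2057.7 g/s.

2058 g/s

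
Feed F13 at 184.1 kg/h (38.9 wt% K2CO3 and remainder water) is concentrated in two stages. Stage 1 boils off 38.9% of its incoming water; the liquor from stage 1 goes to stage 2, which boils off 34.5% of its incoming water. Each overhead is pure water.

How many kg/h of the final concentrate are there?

116.6 kg/h

water in feed = 184.1×0.611 = 112.49 kg/h.
After stage 1: water left = (1−0.389)×112.49 = 68.728; stream total = 140.34 kg/h.
After stage 2: water left = (1−0.345)×68.728 = 45.017; final concentrate = 116.63 kg/h.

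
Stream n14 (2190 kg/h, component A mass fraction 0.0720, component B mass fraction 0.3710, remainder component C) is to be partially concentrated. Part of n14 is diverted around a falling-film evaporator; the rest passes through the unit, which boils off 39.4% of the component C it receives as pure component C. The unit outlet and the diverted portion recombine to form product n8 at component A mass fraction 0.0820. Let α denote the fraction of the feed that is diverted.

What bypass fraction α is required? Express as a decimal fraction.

0.444

All 2190×0.072 = 157.68 kg/h of component A reaches n8, so n8 = 157.68/0.082 = 1922.9 kg/h and vapour = 267.07 kg/h.
The evaporator receives (1−α)·2190 of feed at 0.557 component C and removes 0.394 of that component C:
0.394×0.557×(1−α)×2190 = 267.07
(1−α) = 267.07/480.61 = 0.5557;  α = 0.4443.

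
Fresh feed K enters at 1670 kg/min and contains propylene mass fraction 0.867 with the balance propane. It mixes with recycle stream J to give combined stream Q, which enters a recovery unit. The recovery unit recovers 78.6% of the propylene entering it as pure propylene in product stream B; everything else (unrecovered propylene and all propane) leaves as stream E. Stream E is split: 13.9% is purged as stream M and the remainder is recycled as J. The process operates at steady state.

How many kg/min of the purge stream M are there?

propane enters only via K and leaves only via the purge: 1670×0.133 = 0.139×(propane in E), and the recovery unit passes all propane, so propane in Q = propane in E = 1597.9 kg/min.
propylene in Q: m_A = 1670×0.867 + (1−0.139)·(1−0.786)·m_A, so m_A = 1447.9/0.8157 = 1774.9 kg/min.
E = (1−0.786)×1774.9 + 1597.9 = 1977.7 kg/min.
Purge M = 0.139×1977.7 = 274.91 kg/min.

274.9 kg/min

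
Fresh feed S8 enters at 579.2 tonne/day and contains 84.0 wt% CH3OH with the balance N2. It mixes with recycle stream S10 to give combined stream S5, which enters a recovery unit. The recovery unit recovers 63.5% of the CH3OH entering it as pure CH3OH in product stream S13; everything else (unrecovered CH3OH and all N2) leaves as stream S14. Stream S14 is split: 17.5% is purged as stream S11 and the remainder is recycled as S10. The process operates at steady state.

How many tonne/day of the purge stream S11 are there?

N2 enters only via S8 and leaves only via the purge: 579.2×0.160 = 0.175×(N2 in S14), and the recovery unit passes all N2, so N2 in S5 = N2 in S14 = 529.55 tonne/day.
CH3OH in S5: m_A = 579.2×0.840 + (1−0.175)·(1−0.635)·m_A, so m_A = 486.53/0.6989 = 696.16 tonne/day.
S14 = (1−0.635)×696.16 + 529.55 = 783.65 tonne/day.
Purge S11 = 0.175×783.65 = 137.14 tonne/day.

137.1 tonne/day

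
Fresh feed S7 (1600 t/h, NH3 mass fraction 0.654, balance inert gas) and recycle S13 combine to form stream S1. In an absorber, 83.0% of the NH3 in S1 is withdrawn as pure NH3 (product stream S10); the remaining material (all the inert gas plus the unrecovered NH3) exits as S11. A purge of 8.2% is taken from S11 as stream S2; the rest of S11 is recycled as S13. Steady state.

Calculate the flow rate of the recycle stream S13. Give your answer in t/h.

6391 t/h

inert gas enters only via S7 and leaves only via the purge: 1600×0.346 = 0.082×(inert gas in S11), and the absorber passes all inert gas, so inert gas in S1 = inert gas in S11 = 6751.2 t/h.
NH3 in S1: m_A = 1600×0.654 + (1−0.082)·(1−0.830)·m_A, so m_A = 1046.4/0.8439 = 1239.9 t/h.
S11 = (1−0.830)×1239.9 + 6751.2 = 6962 t/h.
Recycle S13 = (1−0.082)×6962 = 6391.1 t/h.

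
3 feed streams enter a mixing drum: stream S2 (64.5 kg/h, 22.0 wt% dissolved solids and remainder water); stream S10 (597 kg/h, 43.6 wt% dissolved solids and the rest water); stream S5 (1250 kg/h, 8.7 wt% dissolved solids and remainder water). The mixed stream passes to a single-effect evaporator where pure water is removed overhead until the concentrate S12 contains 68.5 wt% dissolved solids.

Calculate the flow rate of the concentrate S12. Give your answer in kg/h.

dissolved solids entering = 64.5×0.220 + 597×0.436 + 1250×0.087 = 383.23 kg/h.
All dissolved solids reports to S12, so S12 = 383.23/0.685 = 559.46 kg/h.

559.5 kg/h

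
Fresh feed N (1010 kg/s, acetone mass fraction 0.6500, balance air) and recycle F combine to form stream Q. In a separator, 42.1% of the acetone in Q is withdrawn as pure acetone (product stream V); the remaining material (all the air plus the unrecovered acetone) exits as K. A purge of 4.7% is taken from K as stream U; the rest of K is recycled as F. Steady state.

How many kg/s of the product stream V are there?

acetone in Q: m_A = 1010×0.650 + (1−0.047)·(1−0.421)·m_A, so m_A = 656.5/0.4482 = 1464.7 kg/s.
Product V = 0.421×1464.7 = 616.64 kg/s.

616.6 kg/s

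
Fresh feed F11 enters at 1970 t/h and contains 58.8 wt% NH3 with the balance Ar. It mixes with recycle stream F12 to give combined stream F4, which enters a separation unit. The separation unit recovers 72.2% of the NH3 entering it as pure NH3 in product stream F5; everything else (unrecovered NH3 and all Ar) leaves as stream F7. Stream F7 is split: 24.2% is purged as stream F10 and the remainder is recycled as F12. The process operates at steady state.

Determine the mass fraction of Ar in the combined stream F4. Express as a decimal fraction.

Ar enters only via F11 and leaves only via the purge: 1970×0.412 = 0.242×(Ar in F7), and the separation unit passes all Ar, so Ar in F4 = Ar in F7 = 3353.9 t/h.
NH3 in F4: m_A = 1970×0.588 + (1−0.242)·(1−0.722)·m_A, so m_A = 1158.4/0.7893 = 1467.6 t/h.
F4 = 1467.6 + 3353.9 = 4821.5 t/h.
Ar fraction in F4 = 3353.9/4821.5 = 0.696.

0.696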